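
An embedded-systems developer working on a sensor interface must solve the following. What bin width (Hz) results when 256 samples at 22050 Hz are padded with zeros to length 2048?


Frequency resolution after zero-padding:
N_padded = 256 * 8 = 2048
df = fs / N_padded
   = 22050 / 2048
   = 10.7666 Hz

10.7666 Hz


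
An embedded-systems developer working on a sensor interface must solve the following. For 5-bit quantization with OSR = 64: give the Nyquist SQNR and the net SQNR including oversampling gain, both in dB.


Step 1 — baseline SQNR at Nyquist:
SQNR_base = 6.02*N + 1.76
          = 6.02*5 + 1.76
          = 31.86 dB

Step 2 — oversampling processing gain:
G = 10*log10(OSR) = 10*log10(64) = 18.06 dB

Step 3 — total:
SQNR_total = 31.86 + 18.06 = 49.92 dB

Base SQNR = 31.86 dB; oversampled SQNR = 49.92 dB


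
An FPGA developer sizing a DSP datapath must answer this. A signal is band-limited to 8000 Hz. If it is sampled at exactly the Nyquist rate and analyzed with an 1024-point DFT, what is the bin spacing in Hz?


Step 1 — Nyquist sampling rate:
fs = 2 * fmax = 2 * 8000 = 16000 Hz

Step 2 — DFT bin spacing:
df = fs / N = 16000 / 1024 = 15.625 Hz

15.625 Hz


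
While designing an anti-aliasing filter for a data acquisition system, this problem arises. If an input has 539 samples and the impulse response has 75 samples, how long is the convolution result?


Linear convolution output length:
L = N + M - 1
  = 539 + 75 - 1
  = 613 samples

613


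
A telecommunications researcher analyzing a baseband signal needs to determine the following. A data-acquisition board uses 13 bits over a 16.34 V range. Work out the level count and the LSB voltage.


Step 1 — number of quantization levels:
L = 2^N = 2^13 = 8192

Step 2 — LSB step size:
delta = Vfs / L
      = 16.34 / 8192
      = 0.00199463 V

Levels = 8192; step size = 0.00199463 V


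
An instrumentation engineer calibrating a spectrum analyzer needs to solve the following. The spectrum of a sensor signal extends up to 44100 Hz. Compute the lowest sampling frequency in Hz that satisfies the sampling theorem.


The Nyquist rate is twice the maximum frequency component.
fs_min = 2 * fmax
      = 2 * 44100
      = 88200 Hz

88200


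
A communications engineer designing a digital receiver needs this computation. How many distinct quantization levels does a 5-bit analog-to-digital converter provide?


Number of quantization levels = 2^N
= 2^5
= 32

32


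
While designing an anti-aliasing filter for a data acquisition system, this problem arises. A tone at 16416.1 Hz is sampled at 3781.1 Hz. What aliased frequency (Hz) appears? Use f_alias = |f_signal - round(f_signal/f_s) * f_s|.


Compute the nearest integer multiple of fs to the signal:
n = round(16416.1 / 3781.1) = 4
f_alias = |16416.1 - 4 * 3781.1|
        = |16416.1 - 15124.4|
        = 1291.7 Hz

1291.7


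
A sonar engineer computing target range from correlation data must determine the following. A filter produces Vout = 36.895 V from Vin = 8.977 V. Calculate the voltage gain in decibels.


Voltage gain in dB:
G = 20 * log10(Vout / Vin)
  = 20 * log10(36.895 / 8.977)
  = 20 * log10(4.109948)
  = 20 * 0.613836
  = 12.28 dB

12.28 dB


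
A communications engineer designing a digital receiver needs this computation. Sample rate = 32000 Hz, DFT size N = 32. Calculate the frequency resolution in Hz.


DFT frequency resolution:
df = fs / N
   = 32000 / 32
   = 1000.0 Hz

1000.0 Hz


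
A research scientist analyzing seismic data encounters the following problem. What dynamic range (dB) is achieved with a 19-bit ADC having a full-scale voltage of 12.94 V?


Dynamic range from full-scale to LSB:
V_min = V_max / 2^bits = 12.94 / 2^19
DR = 20 * log10(V_max / V_min)
   = 20 * log10(2^19)
   = 20 * 19 * log10(2)
   = 114.39 dB

114.39 dB


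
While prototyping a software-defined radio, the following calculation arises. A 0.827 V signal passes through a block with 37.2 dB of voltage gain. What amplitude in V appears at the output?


Output voltage from dB gain:
V_out = V_in * 10^(gain_dB / 20)
      = 0.827 * 10^(37.2 / 20)
      = 0.827 * 72.443596
      = 59.9109 V

59.9109 V


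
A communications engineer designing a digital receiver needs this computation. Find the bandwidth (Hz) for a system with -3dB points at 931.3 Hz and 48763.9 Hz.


Bandwidth is the difference of -3dB frequencies:
BW = f_high - f_low
   = 48763.9 - 931.3
   = 47832.6 Hz

47832.6 Hz


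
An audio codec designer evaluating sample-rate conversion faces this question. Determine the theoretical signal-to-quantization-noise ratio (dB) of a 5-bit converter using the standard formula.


Theoretical SNR for a full-scale sinusoid:
SNR = 6.02 * N + 1.76
    = 6.02 * 5 + 1.76
    = 30.1 + 1.76
    = 31.86 dB

31.86 dB


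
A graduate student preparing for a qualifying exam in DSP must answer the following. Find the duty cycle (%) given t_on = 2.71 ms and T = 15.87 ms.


Duty cycle as a percentage:
DC = (t_on / T) * 100
   = (2.71 / 15.87) * 100
   = 0.170762 * 100
   = 17.08 %

17.08 %


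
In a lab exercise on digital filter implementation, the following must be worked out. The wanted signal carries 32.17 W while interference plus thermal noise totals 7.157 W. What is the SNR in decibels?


SNR in decibels:
SNR = 10 * log10(Ps / Pn)
    = 10 * log10(32.17 / 7.157)
    = 10 * log10(4.4949)
    = 10 * 0.6527
    = 6.53 dB

6.53 dB


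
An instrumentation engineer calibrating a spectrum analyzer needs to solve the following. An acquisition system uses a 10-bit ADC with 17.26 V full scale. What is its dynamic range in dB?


Dynamic range from full-scale to LSB:
V_min = V_max / 2^bits = 17.26 / 2^10
DR = 20 * log10(V_max / V_min)
   = 20 * log10(2^10)
   = 20 * 10 * log10(2)
   = 60.21 dB

60.21 dB


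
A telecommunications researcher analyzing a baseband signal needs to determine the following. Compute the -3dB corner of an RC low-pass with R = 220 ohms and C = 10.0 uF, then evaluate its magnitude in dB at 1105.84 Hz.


Step 1 — cutoff frequency:
fc = 1 / (2*pi*R*C)
C = 10.0 uF = 1e-05 F
fc = 1 / (2*pi*220*1e-05)
   = 72.3432 Hz

Step 2 — magnitude at f = 1105.84 Hz:
|H(f)| = 1 / sqrt(1 + (f/fc)^2)
f/fc = 1105.84 / 72.3432 = 15.286026
|H| = 1 / sqrt(1 + 233.662591) = 0.0652797
|H|_dB = 20*log10(0.0652797) = -23.7 dB

fc = 72.3432 Hz; |H(1105.84 Hz)| = -23.7 dB


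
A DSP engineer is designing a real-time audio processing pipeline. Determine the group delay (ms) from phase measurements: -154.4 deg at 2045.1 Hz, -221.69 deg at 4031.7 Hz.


Group delay from phase difference:
tau = -d(phi)/d(omega)
d(phi) = -67.29 deg = -1.174432 rad
d(omega) = 2*pi*(4031.7 - 2045.1) = 12482.1759 rad/s
tau = -(-1.174432) / 12482.1759
    = 0.0941 ms

0.0941 ms


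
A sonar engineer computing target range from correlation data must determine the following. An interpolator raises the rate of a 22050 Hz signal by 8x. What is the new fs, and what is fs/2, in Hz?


Step 1 — output sample rate after interpolation by L:
fs_out = L * fs_in = 8 * 22050 = 176400 Hz

Step 2 — Nyquist frequency of the output stream:
f_Nyq = fs_out / 2 = 176400 / 2 = 88200.0 Hz

fs_out = 176400 Hz; f_Nyquist = 88200.0 Hz


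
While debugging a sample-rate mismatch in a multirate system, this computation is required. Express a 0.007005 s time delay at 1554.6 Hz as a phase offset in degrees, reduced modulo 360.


Phase shift from frequency and time delay:
phi = 360 * f * t_delay
    = 360 * 1554.6 * 0.007005
    = 3920.39 degrees
    mod 360 = 320.39 degrees

320.39 degrees


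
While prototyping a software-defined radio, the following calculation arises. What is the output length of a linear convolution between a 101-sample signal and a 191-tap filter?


Linear convolution output length:
L = N + M - 1
  = 101 + 191 - 1
  = 291 samples

291


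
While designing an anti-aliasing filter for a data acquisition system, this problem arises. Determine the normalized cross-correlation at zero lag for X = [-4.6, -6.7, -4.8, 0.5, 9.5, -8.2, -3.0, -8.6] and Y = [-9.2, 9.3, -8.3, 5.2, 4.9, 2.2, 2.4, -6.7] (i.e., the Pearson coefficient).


Pearson correlation coefficient (population):
r = cov(X,Y) / (std(X) * std(Y))
Mean X = -3.2375, Mean Y = -0.025
Cov(X,Y) = 12.591562
Std(X) = 5.544578, Std(Y) = 6.581746
r = 0.345

0.345


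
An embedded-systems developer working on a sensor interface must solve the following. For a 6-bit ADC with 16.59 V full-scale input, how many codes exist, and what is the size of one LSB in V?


Step 1 — number of quantization levels:
L = 2^N = 2^6 = 64

Step 2 — LSB step size:
delta = Vfs / L
      = 16.59 / 64
      = 0.25921875 V

Levels = 64; step size = 0.25921875 V


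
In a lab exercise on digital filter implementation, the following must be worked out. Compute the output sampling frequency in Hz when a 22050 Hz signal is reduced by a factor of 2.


Decimation reduces the sample rate:
fs_out = fs_in / M
       = 22050 / 2
       = 11025.0 Hz

11025.0 Hz


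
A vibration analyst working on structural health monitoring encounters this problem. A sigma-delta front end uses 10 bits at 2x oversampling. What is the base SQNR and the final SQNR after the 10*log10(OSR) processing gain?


Step 1 — baseline SQNR at Nyquist:
SQNR_base = 6.02*N + 1.76
          = 6.02*10 + 1.76
          = 61.96 dB

Step 2 — oversampling processing gain:
G = 10*log10(OSR) = 10*log10(2) = 3.01 dB

Step 3 — total:
SQNR_total = 61.96 + 3.01 = 64.97 dB

Base SQNR = 61.96 dB; oversampled SQNR = 64.97 dB


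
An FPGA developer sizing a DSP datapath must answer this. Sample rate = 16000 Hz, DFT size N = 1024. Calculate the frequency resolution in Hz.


DFT frequency resolution:
df = fs / N
   = 16000 / 1024
   = 15.625 Hz

15.625 Hz


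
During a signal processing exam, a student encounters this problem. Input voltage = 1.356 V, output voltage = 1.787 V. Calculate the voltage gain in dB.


Voltage gain in dB:
G = 20 * log10(Vout / Vin)
  = 20 * log10(1.787 / 1.356)
  = 20 * log10(1.317847)
  = 20 * 0.119865
  = 2.4 dB

2.4 dB


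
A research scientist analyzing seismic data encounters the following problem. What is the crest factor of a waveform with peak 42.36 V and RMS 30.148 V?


Crest factor is the ratio of peak to RMS:
CF = V_peak / V_rms
   = 42.36 / 30.148
   = 1.4051

1.4051


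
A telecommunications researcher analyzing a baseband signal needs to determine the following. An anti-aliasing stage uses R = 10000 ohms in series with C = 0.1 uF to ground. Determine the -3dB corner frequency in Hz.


Cutoff frequency of a first-order RC filter:
fc = 1 / (2 * pi * R * C)
C = 0.1 uF = 1e-07 F
fc = 1 / (2 * pi * 10000 * 1e-07)
   = 1 / 0.0062831853071796
   = 159.154943 Hz

159.154943 Hz


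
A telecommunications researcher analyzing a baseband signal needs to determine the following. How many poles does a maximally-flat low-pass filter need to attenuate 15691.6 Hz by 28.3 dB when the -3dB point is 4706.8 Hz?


Butterworth filter order formula:
n = log10(10^(A/10) - 1) / (2 * log10(f_stop/f_pass))
10^(28.3/10) - 1 = 675.083
f_stop/f_pass = 15691.6 / 4706.8 = 3.3338
n = 2.7052 -> ceil = 3

3


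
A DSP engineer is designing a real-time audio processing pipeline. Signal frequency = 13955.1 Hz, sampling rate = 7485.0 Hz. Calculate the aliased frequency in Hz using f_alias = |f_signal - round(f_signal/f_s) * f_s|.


Compute the nearest integer multiple of fs to the signal:
n = round(13955.1 / 7485.0) = 2
f_alias = |13955.1 - 2 * 7485.0|
        = |13955.1 - 14970.0|
        = 1014.9 Hz

1014.9


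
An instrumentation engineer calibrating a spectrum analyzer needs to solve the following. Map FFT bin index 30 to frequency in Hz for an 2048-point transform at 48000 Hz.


Frequency of DFT bin k:
f_k = k * fs / N
    = 30 * 48000 / 2048
    = 1440000 / 2048
    = 703.125 Hz

703.125 Hz


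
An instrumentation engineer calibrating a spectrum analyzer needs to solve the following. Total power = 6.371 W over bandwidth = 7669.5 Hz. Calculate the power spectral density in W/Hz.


Power spectral density:
PSD = P / BW
    = 6.371 / 7669.5
    = 0.00083069 W/Hz

0.00083069 W/Hz


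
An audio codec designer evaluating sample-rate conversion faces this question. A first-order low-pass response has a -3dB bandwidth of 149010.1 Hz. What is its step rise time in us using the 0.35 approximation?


Rise time from bandwidth relationship:
tr = 0.35 / BW
   = 0.35 / 149010.1
   = 2.348834072e-06 s
   = 2.3488 us

2.3488 us


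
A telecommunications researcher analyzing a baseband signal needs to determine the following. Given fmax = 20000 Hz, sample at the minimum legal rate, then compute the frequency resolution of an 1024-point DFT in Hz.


Step 1 — Nyquist sampling rate:
fs = 2 * fmax = 2 * 20000 = 40000 Hz

Step 2 — DFT bin spacing:
df = fs / N = 40000 / 1024 = 39.0625 Hz

39.0625 Hz


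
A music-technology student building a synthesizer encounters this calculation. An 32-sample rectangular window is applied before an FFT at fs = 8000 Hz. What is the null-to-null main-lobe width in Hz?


Main lobe width for a rectangular window:
Width = 2 * fs / N
      = 2 * 8000 / 32
      = 16000 / 32
      = 500.0 Hz

500.0 Hz


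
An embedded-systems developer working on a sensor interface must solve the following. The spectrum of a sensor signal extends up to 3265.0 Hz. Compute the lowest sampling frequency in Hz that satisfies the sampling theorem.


The Nyquist rate is twice the maximum frequency component.
fs_min = 2 * fmax
      = 2 * 3265.0
      = 6530.0 Hz

6530.0


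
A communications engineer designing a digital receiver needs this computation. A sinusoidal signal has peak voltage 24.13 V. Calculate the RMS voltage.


RMS voltage for a sinusoidal waveform:
V_rms = V_peak / sqrt(2)
      = 24.13 / 1.414214
      = 17.062 V

17.062 V


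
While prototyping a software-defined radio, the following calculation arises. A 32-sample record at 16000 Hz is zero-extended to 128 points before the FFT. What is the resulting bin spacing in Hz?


Frequency resolution after zero-padding:
N_padded = 32 * 4 = 128
df = fs / N_padded
   = 16000 / 128
   = 125.0 Hz

125.0 Hz


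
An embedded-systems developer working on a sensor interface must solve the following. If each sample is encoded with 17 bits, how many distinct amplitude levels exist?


Number of quantization levels = 2^N
= 2^17
= 131072

131072


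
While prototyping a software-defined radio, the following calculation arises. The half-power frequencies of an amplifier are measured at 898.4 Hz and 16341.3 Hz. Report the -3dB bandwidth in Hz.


Bandwidth is the difference of -3dB frequencies:
BW = f_high - f_low
   = 16341.3 - 898.4
   = 15442.9 Hz

15442.9 Hz


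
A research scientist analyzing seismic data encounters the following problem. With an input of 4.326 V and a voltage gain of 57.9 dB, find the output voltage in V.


Output voltage from dB gain:
V_out = V_in * 10^(gain_dB / 20)
      = 4.326 * 10^(57.9 / 20)
      = 4.326 * 785.235635
      = 3396.9294 V

3396.9294 V


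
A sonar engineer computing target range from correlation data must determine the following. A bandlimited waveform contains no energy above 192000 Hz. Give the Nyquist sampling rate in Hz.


The Nyquist rate is twice the maximum frequency component.
fs_min = 2 * fmax
      = 2 * 192000
      = 384000 Hz

384000


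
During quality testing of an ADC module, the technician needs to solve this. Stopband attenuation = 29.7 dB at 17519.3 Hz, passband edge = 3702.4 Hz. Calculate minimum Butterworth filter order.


Butterworth filter order formula:
n = log10(10^(A/10) - 1) / (2 * log10(f_stop/f_pass))
10^(29.7/10) - 1 = 932.2543
f_stop/f_pass = 17519.3 / 3702.4 = 4.7319
n = 2.1995 -> ceil = 3

3


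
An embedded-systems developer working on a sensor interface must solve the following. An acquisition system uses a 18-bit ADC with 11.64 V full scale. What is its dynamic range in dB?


Dynamic range from full-scale to LSB:
V_min = V_max / 2^bits = 11.64 / 2^18
DR = 20 * log10(V_max / V_min)
   = 20 * log10(2^18)
   = 20 * 18 * log10(2)
   = 108.37 dB

108.37 dB


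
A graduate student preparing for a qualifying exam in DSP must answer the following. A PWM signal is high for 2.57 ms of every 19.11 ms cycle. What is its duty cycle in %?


Duty cycle as a percentage:
DC = (t_on / T) * 100
   = (2.57 / 19.11) * 100
   = 0.134485 * 100
   = 13.45 %

13.45 %


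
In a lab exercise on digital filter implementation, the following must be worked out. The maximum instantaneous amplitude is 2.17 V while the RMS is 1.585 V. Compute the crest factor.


Crest factor is the ratio of peak to RMS:
CF = V_peak / V_rms
   = 2.17 / 1.585
   = 1.3691

1.3691


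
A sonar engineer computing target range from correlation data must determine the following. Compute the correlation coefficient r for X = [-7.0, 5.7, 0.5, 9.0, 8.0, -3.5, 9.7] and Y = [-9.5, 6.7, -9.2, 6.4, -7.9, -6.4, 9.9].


Pearson correlation coefficient (population):
r = cov(X,Y) / (std(X) * std(Y))
Mean X = 3.2, Mean Y = -1.4286
Cov(X,Y) = 34.988571
Std(X) = 6.11088, Std(Y) = 7.99852
r = 0.7158

0.7158


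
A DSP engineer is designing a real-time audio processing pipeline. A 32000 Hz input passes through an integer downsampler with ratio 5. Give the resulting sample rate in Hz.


Decimation reduces the sample rate:
fs_out = fs_in / M
       = 32000 / 5
       = 6400.0 Hz

6400.0 Hz


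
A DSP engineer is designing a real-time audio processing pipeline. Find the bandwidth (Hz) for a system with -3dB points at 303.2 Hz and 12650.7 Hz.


Bandwidth is the difference of -3dB frequencies:
BW = f_high - f_low
   = 12650.7 - 303.2
   = 12347.5 Hz

12347.5 Hz


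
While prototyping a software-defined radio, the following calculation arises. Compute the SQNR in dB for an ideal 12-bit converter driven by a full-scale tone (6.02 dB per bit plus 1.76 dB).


Theoretical SNR for a full-scale sinusoid:
SNR = 6.02 * N + 1.76
    = 6.02 * 12 + 1.76
    = 72.24 + 1.76
    = 74.0 dB

74.0 dB


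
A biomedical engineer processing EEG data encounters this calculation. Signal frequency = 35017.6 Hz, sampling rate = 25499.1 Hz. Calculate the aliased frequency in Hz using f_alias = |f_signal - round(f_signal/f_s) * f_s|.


Compute the nearest integer multiple of fs to the signal:
n = round(35017.6 / 25499.1) = 1
f_alias = |35017.6 - 1 * 25499.1|
        = |35017.6 - 25499.1|
        = 9518.5 Hz

9518.5


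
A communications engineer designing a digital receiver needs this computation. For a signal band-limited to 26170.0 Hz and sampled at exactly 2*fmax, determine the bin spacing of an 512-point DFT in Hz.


Step 1 — Nyquist sampling rate:
fs = 2 * fmax = 2 * 26170.0 = 52340.0 Hz

Step 2 — DFT bin spacing:
df = fs / N = 52340.0 / 512 = 102.2266 Hz

102.2266 Hz


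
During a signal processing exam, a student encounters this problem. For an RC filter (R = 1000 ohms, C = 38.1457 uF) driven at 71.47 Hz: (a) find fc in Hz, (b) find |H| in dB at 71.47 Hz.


Step 1 — cutoff frequency:
fc = 1 / (2*pi*R*C)
C = 38.1457 uF = 3.81457e-05 F
fc = 1 / (2*pi*1000*3.81457e-05)
   = 4.17229 Hz

Step 2 — magnitude at f = 71.47 Hz:
|H(f)| = 1 / sqrt(1 + (f/fc)^2)
f/fc = 71.47 / 4.17229 = 17.129682
|H| = 1 / sqrt(1 + 293.426005) = 0.058279
|H|_dB = 20*log10(0.058279) = -24.69 dB

fc = 4.17229 Hz; |H(71.47 Hz)| = -24.69 dB


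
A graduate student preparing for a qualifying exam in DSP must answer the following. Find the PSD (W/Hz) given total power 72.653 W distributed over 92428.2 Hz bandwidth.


Power spectral density:
PSD = P / BW
    = 72.653 / 92428.2
    = 0.00078605 W/Hz

0.00078605 W/Hz


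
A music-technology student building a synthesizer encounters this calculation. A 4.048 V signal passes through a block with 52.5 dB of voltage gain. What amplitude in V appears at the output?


Output voltage from dB gain:
V_out = V_in * 10^(gain_dB / 20)
      = 4.048 * 10^(52.5 / 20)
      = 4.048 * 421.696503
      = 1707.0274 V

1707.0274 V


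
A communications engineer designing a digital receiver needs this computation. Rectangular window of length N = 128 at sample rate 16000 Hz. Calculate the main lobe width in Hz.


Main lobe width for a rectangular window:
Width = 2 * fs / N
      = 2 * 16000 / 128
      = 32000 / 128
      = 250.0 Hz

250.0 Hz


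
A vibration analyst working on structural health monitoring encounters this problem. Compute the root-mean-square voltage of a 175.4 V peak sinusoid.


RMS voltage for a sinusoidal waveform:
V_rms = V_peak / sqrt(2)
      = 175.4 / 1.414214
      = 124.027 V

124.027 V


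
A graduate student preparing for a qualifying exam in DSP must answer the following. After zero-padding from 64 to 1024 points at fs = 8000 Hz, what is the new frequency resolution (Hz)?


Frequency resolution after zero-padding:
N_padded = 64 * 16 = 1024
df = fs / N_padded
   = 8000 / 1024
   = 7.8125 Hz

7.8125 Hz


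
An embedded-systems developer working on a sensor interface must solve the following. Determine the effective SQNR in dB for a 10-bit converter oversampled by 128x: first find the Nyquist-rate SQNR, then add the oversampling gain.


Step 1 — baseline SQNR at Nyquist:
SQNR_base = 6.02*N + 1.76
          = 6.02*10 + 1.76
          = 61.96 dB

Step 2 — oversampling processing gain:
G = 10*log10(OSR) = 10*log10(128) = 21.07 dB

Step 3 — total:
SQNR_total = 61.96 + 21.07 = 83.03 dB

Base SQNR = 61.96 dB; oversampled SQNR = 83.03 dB


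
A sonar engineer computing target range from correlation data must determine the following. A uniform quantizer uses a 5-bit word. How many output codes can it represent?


Number of quantization levels = 2^N
= 2^5
= 32

32


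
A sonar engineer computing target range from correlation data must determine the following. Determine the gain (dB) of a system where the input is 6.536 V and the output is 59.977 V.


Voltage gain in dB:
G = 20 * log10(Vout / Vin)
  = 20 * log10(59.977 / 6.536)
  = 20 * log10(9.176408)
  = 20 * 0.962673
  = 19.25 dB

19.25 dB


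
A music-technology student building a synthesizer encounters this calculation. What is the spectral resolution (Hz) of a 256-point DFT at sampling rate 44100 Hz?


DFT frequency resolution:
df = fs / N
   = 44100 / 256
   = 172.2656 Hz

172.2656 Hz


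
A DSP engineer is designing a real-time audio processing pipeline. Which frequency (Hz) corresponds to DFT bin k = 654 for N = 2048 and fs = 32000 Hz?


Frequency of DFT bin k:
f_k = k * fs / N
    = 654 * 32000 / 2048
    = 20928000 / 2048
    = 10218.75 Hz

10218.75 Hz


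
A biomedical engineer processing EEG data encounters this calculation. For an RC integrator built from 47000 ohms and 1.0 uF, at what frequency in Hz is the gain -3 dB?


Cutoff frequency of a first-order RC filter:
fc = 1 / (2 * pi * R * C)
C = 1.0 uF = 1e-06 F
fc = 1 / (2 * pi * 47000 * 1e-06)
   = 1 / 0.29530970943744
   = 3.386275 Hz

3.386275 Hz


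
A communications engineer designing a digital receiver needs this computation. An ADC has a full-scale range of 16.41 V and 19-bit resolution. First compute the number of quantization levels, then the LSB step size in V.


Step 1 — number of quantization levels:
L = 2^N = 2^19 = 524288

Step 2 — LSB step size:
delta = Vfs / L
      = 16.41 / 524288
      = 3.13e-05 V

Levels = 524288; step size = 3.13e-05 V


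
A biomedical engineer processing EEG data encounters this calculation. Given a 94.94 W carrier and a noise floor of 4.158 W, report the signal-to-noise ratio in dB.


SNR in decibels:
SNR = 10 * log10(Ps / Pn)
    = 10 * log10(94.94 / 4.158)
    = 10 * log10(22.8331)
    = 10 * 1.3586
    = 13.59 dB

13.59 dB


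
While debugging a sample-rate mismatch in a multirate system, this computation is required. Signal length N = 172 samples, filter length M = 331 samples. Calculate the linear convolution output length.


Linear convolution output length:
L = N + M - 1
  = 172 + 331 - 1
  = 502 samples

502


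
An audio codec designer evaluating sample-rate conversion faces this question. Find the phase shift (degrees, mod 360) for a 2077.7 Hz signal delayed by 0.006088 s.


Phase shift from frequency and time delay:
phi = 360 * f * t_delay
    = 360 * 2077.7 * 0.006088
    = 4553.65 degrees
    mod 360 = 233.65 degrees

233.65 degrees


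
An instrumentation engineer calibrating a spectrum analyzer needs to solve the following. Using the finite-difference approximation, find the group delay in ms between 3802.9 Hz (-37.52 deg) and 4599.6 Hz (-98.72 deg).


Group delay from phase difference:
tau = -d(phi)/d(omega)
d(phi) = -61.2 deg = -1.068142 rad
d(omega) = 2*pi*(4599.6 - 3802.9) = 5005.8137 rad/s
tau = -(-1.068142) / 5005.8137
    = 0.2134 ms

0.2134 ms


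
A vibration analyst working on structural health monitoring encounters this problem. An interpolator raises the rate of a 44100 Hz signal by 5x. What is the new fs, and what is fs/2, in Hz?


Step 1 — output sample rate after interpolation by L:
fs_out = L * fs_in = 5 * 44100 = 220500 Hz

Step 2 — Nyquist frequency of the output stream:
f_Nyq = fs_out / 2 = 220500 / 2 = 110250.0 Hz

fs_out = 220500 Hz; f_Nyquist = 110250.0 Hz


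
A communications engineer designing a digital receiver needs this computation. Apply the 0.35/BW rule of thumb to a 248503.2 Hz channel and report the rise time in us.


Rise time from bandwidth relationship:
tr = 0.35 / BW
   = 0.35 / 248503.2
   = 1.408432567e-06 s
   = 1.4084 us

1.4084 us


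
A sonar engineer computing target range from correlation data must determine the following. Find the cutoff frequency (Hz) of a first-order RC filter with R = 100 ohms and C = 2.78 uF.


Cutoff frequency of a first-order RC filter:
fc = 1 / (2 * pi * R * C)
C = 2.78 uF = 2.78e-06 F
fc = 1 / (2 * pi * 100 * 2.78e-06)
   = 1 / 0.0017467255153959
   = 572.499795 Hz

572.499795 Hz


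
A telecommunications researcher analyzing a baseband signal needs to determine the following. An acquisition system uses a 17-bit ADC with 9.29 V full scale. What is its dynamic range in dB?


Dynamic range from full-scale to LSB:
V_min = V_max / 2^bits = 9.29 / 2^17
DR = 20 * log10(V_max / V_min)
   = 20 * log10(2^17)
   = 20 * 17 * log10(2)
   = 102.35 dB

102.35 dB


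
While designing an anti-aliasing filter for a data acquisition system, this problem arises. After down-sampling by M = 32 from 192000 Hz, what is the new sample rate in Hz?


Decimation reduces the sample rate:
fs_out = fs_in / M
       = 192000 / 32
       = 6000.0 Hz

6000.0 Hz


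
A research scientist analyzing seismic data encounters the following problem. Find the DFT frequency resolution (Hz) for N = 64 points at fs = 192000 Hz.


DFT frequency resolution:
df = fs / N
   = 192000 / 64
   = 3000.0 Hz

3000.0 Hz


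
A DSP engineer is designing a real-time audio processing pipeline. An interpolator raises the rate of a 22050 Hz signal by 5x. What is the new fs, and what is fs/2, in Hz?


Step 1 — output sample rate after interpolation by L:
fs_out = L * fs_in = 5 * 22050 = 110250 Hz

Step 2 — Nyquist frequency of the output stream:
f_Nyq = fs_out / 2 = 110250 / 2 = 55125.0 Hz

fs_out = 110250 Hz; f_Nyquist = 55125.0 Hz


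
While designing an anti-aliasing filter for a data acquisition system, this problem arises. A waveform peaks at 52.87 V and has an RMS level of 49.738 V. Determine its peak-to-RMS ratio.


Crest factor is the ratio of peak to RMS:
CF = V_peak / V_rms
   = 52.87 / 49.738
   = 1.063

1.063


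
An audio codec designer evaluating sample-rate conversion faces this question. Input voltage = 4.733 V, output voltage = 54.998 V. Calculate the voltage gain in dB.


Voltage gain in dB:
G = 20 * log10(Vout / Vin)
  = 20 * log10(54.998 / 4.733)
  = 20 * log10(11.620114)
  = 20 * 1.06521
  = 21.3 dB

21.3 dB


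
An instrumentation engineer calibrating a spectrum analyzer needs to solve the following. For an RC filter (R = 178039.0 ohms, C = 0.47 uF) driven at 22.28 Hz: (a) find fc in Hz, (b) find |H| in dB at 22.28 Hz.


Step 1 — cutoff frequency:
fc = 1 / (2*pi*R*C)
C = 0.47 uF = 4.7e-07 F
fc = 1 / (2*pi*178039.0*4.7e-07)
   = 1.90199 Hz

Step 2 — magnitude at f = 22.28 Hz:
|H(f)| = 1 / sqrt(1 + (f/fc)^2)
f/fc = 22.28 / 1.90199 = 11.714047
|H| = 1 / sqrt(1 + 137.218897) = 0.0850582
|H|_dB = 20*log10(0.0850582) = -21.41 dB

fc = 1.90199 Hz; |H(22.28 Hz)| = -21.41 dB


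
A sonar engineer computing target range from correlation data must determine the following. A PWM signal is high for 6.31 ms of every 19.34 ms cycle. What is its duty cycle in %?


Duty cycle as a percentage:
DC = (t_on / T) * 100
   = (6.31 / 19.34) * 100
   = 0.326267 * 100
   = 32.63 %

32.63 %


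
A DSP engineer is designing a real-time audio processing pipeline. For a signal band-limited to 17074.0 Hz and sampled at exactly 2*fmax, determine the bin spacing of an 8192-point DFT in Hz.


Step 1 — Nyquist sampling rate:
fs = 2 * fmax = 2 * 17074.0 = 34148.0 Hz

Step 2 — DFT bin spacing:
df = fs / N = 34148.0 / 8192 = 4.1685 Hz

4.1685 Hz


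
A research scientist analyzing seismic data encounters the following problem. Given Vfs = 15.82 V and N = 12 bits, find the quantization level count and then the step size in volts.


Step 1 — number of quantization levels:
L = 2^N = 2^12 = 4096

Step 2 — LSB step size:
delta = Vfs / L
      = 15.82 / 4096
      = 0.0038623 V

Levels = 4096; step size = 0.0038623 V


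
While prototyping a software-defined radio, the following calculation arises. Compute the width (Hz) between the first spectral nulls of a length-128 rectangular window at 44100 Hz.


Main lobe width for a rectangular window:
Width = 2 * fs / N
      = 2 * 44100 / 128
      = 88200 / 128
      = 689.062 Hz

689.062 Hz


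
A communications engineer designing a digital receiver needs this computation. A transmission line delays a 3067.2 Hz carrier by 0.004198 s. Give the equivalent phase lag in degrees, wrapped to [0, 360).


Phase shift from frequency and time delay:
phi = 360 * f * t_delay
    = 360 * 3067.2 * 0.004198
    = 4635.4 degrees
    mod 360 = 315.4 degrees

315.4 degrees


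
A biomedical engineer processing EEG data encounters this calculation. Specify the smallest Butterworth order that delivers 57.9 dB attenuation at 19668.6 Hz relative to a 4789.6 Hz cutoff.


Butterworth filter order formula:
n = log10(10^(A/10) - 1) / (2 * log10(f_stop/f_pass))
10^(57.9/10) - 1 = 616594.0019
f_stop/f_pass = 19668.6 / 4789.6 = 4.1065
n = 4.719 -> ceil = 5

5


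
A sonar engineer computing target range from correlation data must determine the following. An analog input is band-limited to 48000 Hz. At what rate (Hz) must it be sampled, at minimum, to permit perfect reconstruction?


The Nyquist rate is twice the maximum frequency component.
fs_min = 2 * fmax
      = 2 * 48000
      = 96000 Hz

96000


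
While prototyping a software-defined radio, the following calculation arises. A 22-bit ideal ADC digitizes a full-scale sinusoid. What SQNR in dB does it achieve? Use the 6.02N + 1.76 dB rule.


Theoretical SNR for a full-scale sinusoid:
SNR = 6.02 * N + 1.76
    = 6.02 * 22 + 1.76
    = 132.44 + 1.76
    = 134.2 dB

134.2 dB


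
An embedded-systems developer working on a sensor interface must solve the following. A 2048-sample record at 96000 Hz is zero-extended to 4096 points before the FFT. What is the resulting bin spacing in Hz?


Frequency resolution after zero-padding:
N_padded = 2048 * 2 = 4096
df = fs / N_padded
   = 96000 / 4096
   = 23.4375 Hz

23.4375 Hz


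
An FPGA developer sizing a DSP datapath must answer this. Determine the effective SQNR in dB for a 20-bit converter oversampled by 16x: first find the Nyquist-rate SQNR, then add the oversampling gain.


Step 1 — baseline SQNR at Nyquist:
SQNR_base = 6.02*N + 1.76
          = 6.02*20 + 1.76
          = 122.16 dB

Step 2 — oversampling processing gain:
G = 10*log10(OSR) = 10*log10(16) = 12.04 dB

Step 3 — total:
SQNR_total = 122.16 + 12.04 = 134.2 dB

Base SQNR = 122.16 dB; oversampled SQNR = 134.2 dB


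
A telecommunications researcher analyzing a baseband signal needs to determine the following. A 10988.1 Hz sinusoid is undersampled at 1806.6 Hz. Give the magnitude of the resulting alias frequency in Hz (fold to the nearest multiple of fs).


Compute the nearest integer multiple of fs to the signal:
n = round(10988.1 / 1806.6) = 6
f_alias = |10988.1 - 6 * 1806.6|
        = |10988.1 - 10839.6|
        = 148.5 Hz

148.5


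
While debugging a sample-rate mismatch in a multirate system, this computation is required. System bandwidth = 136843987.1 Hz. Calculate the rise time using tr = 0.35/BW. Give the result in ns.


Rise time from bandwidth relationship:
tr = 0.35 / BW
   = 0.35 / 136843987.1
   = 2.557657135e-09 s
   = 2.5577 ns

2.5577 ns


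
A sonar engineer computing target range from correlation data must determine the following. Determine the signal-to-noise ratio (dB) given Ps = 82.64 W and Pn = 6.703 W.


SNR in decibels:
SNR = 10 * log10(Ps / Pn)
    = 10 * log10(82.64 / 6.703)
    = 10 * log10(12.3288)
    = 10 * 1.0909
    = 10.91 dB

10.91 dB


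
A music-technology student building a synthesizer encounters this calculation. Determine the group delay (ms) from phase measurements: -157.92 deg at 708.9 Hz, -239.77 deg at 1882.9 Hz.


Group delay from phase difference:
tau = -d(phi)/d(omega)
d(phi) = -81.85 deg = -1.428552 rad
d(omega) = 2*pi*(1882.9 - 708.9) = 7376.4596 rad/s
tau = -(-1.428552) / 7376.4596
    = 0.1937 ms

0.1937 ms


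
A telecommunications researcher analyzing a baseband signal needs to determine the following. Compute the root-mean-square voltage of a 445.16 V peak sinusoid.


RMS voltage for a sinusoidal waveform:
V_rms = V_peak / sqrt(2)
      = 445.16 / 1.414214
      = 314.776 V

314.776 V


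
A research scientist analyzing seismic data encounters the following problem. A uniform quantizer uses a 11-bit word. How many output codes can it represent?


Number of quantization levels = 2^N
= 2^11
= 2048

2048


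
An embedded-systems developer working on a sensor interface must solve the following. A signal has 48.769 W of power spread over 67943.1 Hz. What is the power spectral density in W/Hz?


Power spectral density:
PSD = P / BW
    = 48.769 / 67943.1
    = 0.00071779 W/Hz

0.00071779 W/Hz


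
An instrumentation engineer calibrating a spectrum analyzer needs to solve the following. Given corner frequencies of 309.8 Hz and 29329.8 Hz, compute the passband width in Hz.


Bandwidth is the difference of -3dB frequencies:
BW = f_high - f_low
   = 29329.8 - 309.8
   = 29020.0 Hz

29020.0 Hz


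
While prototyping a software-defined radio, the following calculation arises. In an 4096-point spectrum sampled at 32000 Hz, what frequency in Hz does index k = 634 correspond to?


Frequency of DFT bin k:
f_k = k * fs / N
    = 634 * 32000 / 4096
    = 20288000 / 4096
    = 4953.125 Hz

4953.125 Hz


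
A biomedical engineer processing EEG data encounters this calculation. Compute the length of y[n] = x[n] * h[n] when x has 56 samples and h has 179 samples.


Linear convolution output length:
L = N + M - 1
  = 56 + 179 - 1
  = 234 samples

234


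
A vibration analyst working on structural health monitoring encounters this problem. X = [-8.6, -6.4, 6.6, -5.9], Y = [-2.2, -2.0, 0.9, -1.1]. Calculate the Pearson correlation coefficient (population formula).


Pearson correlation coefficient (population):
r = cov(X,Y) / (std(X) * std(Y))
Mean X = -3.575, Mean Y = -1.1
Cov(X,Y) = 7.105
Std(X) = 5.961701, Std(Y) = 1.226784
r = 0.9715

0.9715


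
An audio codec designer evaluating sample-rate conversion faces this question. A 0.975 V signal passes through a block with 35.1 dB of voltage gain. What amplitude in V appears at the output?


Output voltage from dB gain:
V_out = V_in * 10^(gain_dB / 20)
      = 0.975 * 10^(35.1 / 20)
      = 0.975 * 56.885293
      = 55.4632 V

55.4632 V


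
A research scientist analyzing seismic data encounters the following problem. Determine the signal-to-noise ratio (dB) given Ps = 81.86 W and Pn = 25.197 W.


SNR in decibels:
SNR = 10 * log10(Ps / Pn)
    = 10 * log10(81.86 / 25.197)
    = 10 * log10(3.2488)
    = 10 * 0.5117
    = 5.12 dB

5.12 dB


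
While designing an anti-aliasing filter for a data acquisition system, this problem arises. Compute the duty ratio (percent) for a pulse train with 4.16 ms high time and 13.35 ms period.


Duty cycle as a percentage:
DC = (t_on / T) * 100
   = (4.16 / 13.35) * 100
   = 0.31161 * 100
   = 31.16 %

31.16 %


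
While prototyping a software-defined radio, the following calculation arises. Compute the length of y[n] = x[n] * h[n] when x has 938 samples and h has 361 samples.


Linear convolution output length:
L = N + M - 1
  = 938 + 361 - 1
  = 1298 samples

1298


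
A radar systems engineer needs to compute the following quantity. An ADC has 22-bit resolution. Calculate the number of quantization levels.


Number of quantization levels = 2^N
= 2^22
= 4194304

4194304


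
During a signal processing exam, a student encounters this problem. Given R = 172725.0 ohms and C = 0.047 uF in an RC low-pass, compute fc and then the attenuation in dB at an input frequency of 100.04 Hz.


Step 1 — cutoff frequency:
fc = 1 / (2*pi*R*C)
C = 0.047 uF = 4.7e-08 F
fc = 1 / (2*pi*172725.0*4.7e-08)
   = 19.605 Hz

Step 2 — magnitude at f = 100.04 Hz:
|H(f)| = 1 / sqrt(1 + (f/fc)^2)
f/fc = 100.04 / 19.605 = 5.10278
|H| = 1 / sqrt(1 + 26.038364) = 0.1923135
|H|_dB = 20*log10(0.1923135) = -14.32 dB

fc = 19.605 Hz; |H(100.04 Hz)| = -14.32 dB


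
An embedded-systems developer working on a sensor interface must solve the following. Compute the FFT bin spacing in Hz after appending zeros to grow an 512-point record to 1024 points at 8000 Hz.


Frequency resolution after zero-padding:
N_padded = 512 * 2 = 1024
df = fs / N_padded
   = 8000 / 1024
   = 7.8125 Hz

7.8125 Hz


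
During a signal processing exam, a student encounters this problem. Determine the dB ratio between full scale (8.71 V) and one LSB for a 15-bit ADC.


Dynamic range from full-scale to LSB:
V_min = V_max / 2^bits = 8.71 / 2^15
DR = 20 * log10(V_max / V_min)
   = 20 * log10(2^15)
   = 20 * 15 * log10(2)
   = 90.31 dB

90.31 dB


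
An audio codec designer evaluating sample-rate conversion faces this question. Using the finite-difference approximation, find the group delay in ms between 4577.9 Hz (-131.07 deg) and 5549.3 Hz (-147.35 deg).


Group delay from phase difference:
tau = -d(phi)/d(omega)
d(phi) = -16.28 deg = -0.28414 rad
d(omega) = 2*pi*(5549.3 - 4577.9) = 6103.4862 rad/s
tau = -(-0.28414) / 6103.4862
    = 0.0466 ms

0.0466 ms


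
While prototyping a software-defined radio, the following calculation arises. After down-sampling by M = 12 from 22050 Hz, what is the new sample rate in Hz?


Decimation reduces the sample rate:
fs_out = fs_in / M
       = 22050 / 12
       = 1837.5 Hz

1837.5 Hz


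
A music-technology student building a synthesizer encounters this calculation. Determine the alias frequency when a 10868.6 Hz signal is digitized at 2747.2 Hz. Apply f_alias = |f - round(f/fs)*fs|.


Compute the nearest integer multiple of fs to the signal:
n = round(10868.6 / 2747.2) = 4
f_alias = |10868.6 - 4 * 2747.2|
        = |10868.6 - 10988.8|
        = 120.2 Hz

120.2


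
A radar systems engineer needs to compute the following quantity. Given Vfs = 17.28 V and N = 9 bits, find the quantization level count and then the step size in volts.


Step 1 — number of quantization levels:
L = 2^N = 2^9 = 512

Step 2 — LSB step size:
delta = Vfs / L
      = 17.28 / 512
      = 0.03375 V

Levels = 512; step size = 0.03375 V
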